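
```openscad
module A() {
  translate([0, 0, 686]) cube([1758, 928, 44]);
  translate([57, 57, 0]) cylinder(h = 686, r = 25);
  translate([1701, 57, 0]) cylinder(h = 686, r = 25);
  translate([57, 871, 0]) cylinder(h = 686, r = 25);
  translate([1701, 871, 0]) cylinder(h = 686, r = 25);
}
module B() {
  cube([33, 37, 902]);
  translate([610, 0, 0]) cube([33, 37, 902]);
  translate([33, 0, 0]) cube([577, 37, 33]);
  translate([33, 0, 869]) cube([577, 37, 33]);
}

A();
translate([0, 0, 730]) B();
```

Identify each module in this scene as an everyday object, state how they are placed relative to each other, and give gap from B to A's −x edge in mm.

The picture frame's min-x is at 0; the table's min-x is 0; gap = 0 mm.

A is a table. B is a picture frame. The picture frame is on top of the table. The gap from the picture frame to the table's −x edge is 0 mm.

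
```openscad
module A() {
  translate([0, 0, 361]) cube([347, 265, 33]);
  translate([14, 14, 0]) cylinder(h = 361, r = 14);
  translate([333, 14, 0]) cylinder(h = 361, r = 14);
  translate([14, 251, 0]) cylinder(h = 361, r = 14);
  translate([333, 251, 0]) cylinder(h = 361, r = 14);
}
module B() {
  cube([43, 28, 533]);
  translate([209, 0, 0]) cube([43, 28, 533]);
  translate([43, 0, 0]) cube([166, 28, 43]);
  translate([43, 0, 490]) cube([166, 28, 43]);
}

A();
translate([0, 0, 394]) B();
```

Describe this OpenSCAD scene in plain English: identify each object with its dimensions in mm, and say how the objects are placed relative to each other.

A is a four-legged stool. The seat is a 347×265×33 mm slab whose top surface is at z = 394 mm; four round legs, each 28 mm in diameter, run from the floor (z = 0) to the underside of the seat, each leg's axis is inset half a diameter from the nearest pair of seat edges (so the leg's bounding box is flush with the corner).

B is a rectangular picture frame lying in the x–z plane (depth along y). The opening is 166 mm wide (x) by 447 mm tall (z), surrounded by a border 43 mm wide on all four sides. The frame is 28 mm deep and is made of two full-height vertical stiles with two horizontal rails fitted between them.

The picture frame is on top of the stool.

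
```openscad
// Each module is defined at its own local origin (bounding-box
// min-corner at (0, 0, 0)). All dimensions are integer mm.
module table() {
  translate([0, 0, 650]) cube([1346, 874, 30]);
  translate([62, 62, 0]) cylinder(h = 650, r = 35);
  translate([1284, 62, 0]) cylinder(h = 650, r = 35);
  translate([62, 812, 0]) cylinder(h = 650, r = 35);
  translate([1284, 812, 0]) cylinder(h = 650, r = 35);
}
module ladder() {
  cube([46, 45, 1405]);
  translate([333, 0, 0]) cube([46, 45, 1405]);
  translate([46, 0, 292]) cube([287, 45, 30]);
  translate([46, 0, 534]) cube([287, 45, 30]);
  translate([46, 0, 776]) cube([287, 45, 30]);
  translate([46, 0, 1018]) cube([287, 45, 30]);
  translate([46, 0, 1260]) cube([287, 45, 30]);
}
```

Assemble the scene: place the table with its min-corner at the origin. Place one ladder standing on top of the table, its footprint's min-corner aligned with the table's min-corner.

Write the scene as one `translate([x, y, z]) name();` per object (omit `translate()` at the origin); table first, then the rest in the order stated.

table();
translate([0, 0, 680]) ladder();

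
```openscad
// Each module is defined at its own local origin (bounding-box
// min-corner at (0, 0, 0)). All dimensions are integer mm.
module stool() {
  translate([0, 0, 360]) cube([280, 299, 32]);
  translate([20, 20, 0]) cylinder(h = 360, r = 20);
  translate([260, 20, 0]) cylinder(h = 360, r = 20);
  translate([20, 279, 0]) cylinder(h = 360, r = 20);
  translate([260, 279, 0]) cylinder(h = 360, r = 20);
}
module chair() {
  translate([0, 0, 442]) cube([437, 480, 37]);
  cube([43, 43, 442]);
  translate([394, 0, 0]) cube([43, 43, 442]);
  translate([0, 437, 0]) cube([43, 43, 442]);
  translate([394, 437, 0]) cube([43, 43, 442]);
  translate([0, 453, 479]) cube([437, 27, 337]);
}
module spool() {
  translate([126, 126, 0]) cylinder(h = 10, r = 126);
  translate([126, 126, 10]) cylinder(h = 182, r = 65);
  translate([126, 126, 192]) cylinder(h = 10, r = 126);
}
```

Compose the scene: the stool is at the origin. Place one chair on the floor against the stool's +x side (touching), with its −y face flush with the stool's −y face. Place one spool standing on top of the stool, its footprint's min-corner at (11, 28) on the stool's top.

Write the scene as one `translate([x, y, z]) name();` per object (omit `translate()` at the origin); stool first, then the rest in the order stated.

stool();
translate([280, 0, 0]) chair();
translate([11, 28, 392]) spool();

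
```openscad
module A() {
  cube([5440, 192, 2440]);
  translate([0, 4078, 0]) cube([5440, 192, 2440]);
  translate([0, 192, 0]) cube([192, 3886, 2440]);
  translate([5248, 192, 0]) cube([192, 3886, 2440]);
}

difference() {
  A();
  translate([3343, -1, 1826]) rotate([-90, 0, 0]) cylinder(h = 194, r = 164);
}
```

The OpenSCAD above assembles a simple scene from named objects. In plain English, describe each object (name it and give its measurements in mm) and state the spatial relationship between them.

A is a box-shaped house frame (walls only): outside footprint 5440×4270 mm, wall height 2440 mm, wall thickness 192 mm. The two y-facing walls run the full x-width; the two x-facing walls fit between the inner faces of the y-facing walls.

The house frame has a circular hole of radius 164 mm through its front wall, centred at (x = 3343, z = 1826).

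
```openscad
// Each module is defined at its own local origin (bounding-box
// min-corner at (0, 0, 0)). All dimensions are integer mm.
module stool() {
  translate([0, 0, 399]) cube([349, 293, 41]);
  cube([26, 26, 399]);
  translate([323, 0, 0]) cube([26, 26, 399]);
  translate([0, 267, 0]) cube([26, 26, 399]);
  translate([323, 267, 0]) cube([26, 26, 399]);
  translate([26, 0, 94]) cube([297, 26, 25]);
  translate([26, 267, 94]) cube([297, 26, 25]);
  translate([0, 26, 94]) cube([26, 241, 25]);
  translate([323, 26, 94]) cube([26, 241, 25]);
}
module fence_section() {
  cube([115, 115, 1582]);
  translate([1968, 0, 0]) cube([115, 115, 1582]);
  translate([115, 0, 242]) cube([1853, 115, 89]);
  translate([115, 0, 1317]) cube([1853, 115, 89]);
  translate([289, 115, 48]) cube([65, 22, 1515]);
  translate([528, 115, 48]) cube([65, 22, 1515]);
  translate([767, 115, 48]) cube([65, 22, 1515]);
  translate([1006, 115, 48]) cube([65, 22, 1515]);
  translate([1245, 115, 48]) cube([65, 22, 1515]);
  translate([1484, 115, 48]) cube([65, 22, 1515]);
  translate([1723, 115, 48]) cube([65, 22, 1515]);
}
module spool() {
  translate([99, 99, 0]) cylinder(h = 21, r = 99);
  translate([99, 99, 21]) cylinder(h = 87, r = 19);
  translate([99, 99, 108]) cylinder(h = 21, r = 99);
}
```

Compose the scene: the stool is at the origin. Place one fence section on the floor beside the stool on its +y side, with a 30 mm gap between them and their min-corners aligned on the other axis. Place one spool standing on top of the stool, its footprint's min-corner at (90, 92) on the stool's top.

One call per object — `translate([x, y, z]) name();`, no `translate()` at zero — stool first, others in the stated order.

stool();
translate([0, 323, 0]) fence_section();
translate([90, 92, 440]) spool();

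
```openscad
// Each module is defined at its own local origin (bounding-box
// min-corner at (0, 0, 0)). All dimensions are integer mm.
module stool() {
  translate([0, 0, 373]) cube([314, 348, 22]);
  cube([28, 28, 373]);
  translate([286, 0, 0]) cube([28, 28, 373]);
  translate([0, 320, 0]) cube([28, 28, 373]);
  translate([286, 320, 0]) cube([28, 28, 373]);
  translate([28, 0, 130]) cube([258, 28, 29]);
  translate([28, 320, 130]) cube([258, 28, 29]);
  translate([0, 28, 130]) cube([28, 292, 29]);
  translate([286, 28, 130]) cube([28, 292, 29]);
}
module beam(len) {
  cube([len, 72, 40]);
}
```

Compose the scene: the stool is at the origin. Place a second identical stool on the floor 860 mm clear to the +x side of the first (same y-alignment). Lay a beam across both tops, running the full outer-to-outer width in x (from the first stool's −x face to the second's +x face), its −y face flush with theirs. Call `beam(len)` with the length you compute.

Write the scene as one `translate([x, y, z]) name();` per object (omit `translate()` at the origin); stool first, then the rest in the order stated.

stool();
translate([1174, 0, 0]) stool();
translate([0, 0, 395]) beam(1488);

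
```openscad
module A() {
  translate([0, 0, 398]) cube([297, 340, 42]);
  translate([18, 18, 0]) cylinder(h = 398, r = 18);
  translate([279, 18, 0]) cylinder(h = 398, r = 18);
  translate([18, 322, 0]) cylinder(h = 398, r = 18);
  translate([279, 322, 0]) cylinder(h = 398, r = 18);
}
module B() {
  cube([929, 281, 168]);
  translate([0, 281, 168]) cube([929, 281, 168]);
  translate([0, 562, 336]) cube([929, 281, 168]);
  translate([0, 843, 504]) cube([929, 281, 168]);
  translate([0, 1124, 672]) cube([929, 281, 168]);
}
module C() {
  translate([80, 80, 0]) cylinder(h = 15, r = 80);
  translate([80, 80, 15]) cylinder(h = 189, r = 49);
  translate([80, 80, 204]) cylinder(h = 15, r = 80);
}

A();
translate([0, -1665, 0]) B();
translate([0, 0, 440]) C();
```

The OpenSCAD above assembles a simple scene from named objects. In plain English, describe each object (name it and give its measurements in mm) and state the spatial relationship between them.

A is a simple wooden stool: a rectangular seat 297 mm (x) by 340 mm (y), 42 mm thick, top face at z = 440 mm, on four round legs, each 36 mm in diameter. The legs rest on z = 0, each leg's axis is inset half a diameter from the nearest pair of seat edges (so the leg's bounding box is flush with the corner).

B is a run of 5 identical solid stair steps. Each tread is 929×281 mm and each step block is 168 mm high. Step 1 rests on the floor; step k is offset from step 1 by (k−1)×281 mm in y and (k−1)×168 mm in z.

C is a spool: two coaxial disc flanges of radius 80 mm and thickness 15 mm, joined by a core cylinder of radius 49 mm and height 189 mm. The lower flange rests on z = 0 and the three cylinders share a vertical axis.

The staircase is on the floor beside the stool on its −y side. The spool is on top of the stool.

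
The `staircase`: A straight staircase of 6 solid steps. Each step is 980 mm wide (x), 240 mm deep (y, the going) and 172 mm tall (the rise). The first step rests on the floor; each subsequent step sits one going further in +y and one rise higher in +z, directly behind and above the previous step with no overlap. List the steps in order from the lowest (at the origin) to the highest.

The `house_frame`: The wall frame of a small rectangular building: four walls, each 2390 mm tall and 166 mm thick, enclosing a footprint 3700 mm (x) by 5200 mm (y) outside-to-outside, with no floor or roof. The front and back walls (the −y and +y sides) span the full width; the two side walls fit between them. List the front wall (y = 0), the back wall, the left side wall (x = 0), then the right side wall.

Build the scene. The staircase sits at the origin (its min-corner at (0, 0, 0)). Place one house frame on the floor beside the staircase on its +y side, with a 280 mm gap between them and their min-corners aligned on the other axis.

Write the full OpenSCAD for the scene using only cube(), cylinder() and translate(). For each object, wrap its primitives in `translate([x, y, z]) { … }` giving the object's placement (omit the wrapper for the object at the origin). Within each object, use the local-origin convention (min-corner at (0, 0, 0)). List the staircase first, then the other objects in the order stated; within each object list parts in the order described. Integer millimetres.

cube([980, 240, 172]);
translate([0, 240, 172]) cube([980, 240, 172]);
translate([0, 480, 344]) cube([980, 240, 172]);
translate([0, 720, 516]) cube([980, 240, 172]);
translate([0, 960, 688]) cube([980, 240, 172]);
translate([0, 1200, 860]) cube([980, 240, 172]);
translate([0, 1720, 0]) {
  cube([3700, 166, 2390]);
  translate([0, 5034, 0]) cube([3700, 166, 2390]);
  translate([0, 166, 0]) cube([166, 4868, 2390]);
  translate([3534, 166, 0]) cube([166, 4868, 2390]);
}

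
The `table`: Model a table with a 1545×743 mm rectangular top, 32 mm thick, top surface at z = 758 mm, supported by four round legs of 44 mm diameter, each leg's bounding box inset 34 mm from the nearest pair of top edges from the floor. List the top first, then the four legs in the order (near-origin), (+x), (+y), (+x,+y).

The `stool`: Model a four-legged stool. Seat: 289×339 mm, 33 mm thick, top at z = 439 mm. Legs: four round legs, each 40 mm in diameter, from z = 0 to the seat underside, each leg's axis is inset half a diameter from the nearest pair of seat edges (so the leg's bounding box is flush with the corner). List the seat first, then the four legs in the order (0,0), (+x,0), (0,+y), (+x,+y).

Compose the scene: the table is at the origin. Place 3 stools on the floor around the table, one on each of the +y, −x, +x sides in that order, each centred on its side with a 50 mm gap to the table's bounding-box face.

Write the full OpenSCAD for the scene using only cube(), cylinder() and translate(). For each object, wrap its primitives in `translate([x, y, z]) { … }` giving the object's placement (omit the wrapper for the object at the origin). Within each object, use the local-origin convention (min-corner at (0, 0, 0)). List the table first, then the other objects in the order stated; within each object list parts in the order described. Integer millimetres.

translate([0, 0, 726]) cube([1545, 743, 32]);
translate([56, 56, 0]) cylinder(h = 726, r = 22);
translate([1489, 56, 0]) cylinder(h = 726, r = 22);
translate([56, 687, 0]) cylinder(h = 726, r = 22);
translate([1489, 687, 0]) cylinder(h = 726, r = 22);
translate([628, 793, 0]) {
  translate([0, 0, 406]) cube([289, 339, 33]);
  translate([20, 20, 0]) cylinder(h = 406, r = 20);
  translate([269, 20, 0]) cylinder(h = 406, r = 20);
  translate([20, 319, 0]) cylinder(h = 406, r = 20);
  translate([269, 319, 0]) cylinder(h = 406, r = 20);
}
translate([-339, 202, 0]) {
  translate([0, 0, 406]) cube([289, 339, 33]);
  translate([20, 20, 0]) cylinder(h = 406, r = 20);
  translate([269, 20, 0]) cylinder(h = 406, r = 20);
  translate([20, 319, 0]) cylinder(h = 406, r = 20);
  translate([269, 319, 0]) cylinder(h = 406, r = 20);
}
translate([1595, 202, 0]) {
  translate([0, 0, 406]) cube([289, 339, 33]);
  translate([20, 20, 0]) cylinder(h = 406, r = 20);
  translate([269, 20, 0]) cylinder(h = 406, r = 20);
  translate([20, 319, 0]) cylinder(h = 406, r = 20);
  translate([269, 319, 0]) cylinder(h = 406, r = 20);
}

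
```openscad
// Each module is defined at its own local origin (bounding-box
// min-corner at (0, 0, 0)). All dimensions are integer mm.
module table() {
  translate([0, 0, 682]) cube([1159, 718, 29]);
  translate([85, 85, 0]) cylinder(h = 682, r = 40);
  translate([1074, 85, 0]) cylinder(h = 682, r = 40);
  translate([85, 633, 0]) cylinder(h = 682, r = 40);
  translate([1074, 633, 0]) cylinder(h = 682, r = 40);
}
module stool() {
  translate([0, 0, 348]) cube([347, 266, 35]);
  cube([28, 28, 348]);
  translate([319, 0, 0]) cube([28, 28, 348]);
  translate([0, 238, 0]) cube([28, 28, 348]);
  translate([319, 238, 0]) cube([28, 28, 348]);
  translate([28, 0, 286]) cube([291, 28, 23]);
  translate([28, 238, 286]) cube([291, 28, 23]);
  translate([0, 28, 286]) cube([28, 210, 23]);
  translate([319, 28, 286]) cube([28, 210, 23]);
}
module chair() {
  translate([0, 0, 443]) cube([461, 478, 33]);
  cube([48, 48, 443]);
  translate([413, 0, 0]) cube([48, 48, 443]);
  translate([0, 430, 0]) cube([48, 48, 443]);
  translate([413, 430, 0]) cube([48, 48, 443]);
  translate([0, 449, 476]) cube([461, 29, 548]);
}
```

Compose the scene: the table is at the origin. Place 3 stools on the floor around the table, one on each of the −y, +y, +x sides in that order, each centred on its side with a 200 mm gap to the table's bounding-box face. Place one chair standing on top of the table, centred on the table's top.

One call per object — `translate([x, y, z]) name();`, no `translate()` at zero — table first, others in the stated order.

table();
translate([406, -466, 0]) stool();
translate([406, 918, 0]) stool();
translate([1359, 226, 0]) stool();
translate([349, 120, 711]) chair();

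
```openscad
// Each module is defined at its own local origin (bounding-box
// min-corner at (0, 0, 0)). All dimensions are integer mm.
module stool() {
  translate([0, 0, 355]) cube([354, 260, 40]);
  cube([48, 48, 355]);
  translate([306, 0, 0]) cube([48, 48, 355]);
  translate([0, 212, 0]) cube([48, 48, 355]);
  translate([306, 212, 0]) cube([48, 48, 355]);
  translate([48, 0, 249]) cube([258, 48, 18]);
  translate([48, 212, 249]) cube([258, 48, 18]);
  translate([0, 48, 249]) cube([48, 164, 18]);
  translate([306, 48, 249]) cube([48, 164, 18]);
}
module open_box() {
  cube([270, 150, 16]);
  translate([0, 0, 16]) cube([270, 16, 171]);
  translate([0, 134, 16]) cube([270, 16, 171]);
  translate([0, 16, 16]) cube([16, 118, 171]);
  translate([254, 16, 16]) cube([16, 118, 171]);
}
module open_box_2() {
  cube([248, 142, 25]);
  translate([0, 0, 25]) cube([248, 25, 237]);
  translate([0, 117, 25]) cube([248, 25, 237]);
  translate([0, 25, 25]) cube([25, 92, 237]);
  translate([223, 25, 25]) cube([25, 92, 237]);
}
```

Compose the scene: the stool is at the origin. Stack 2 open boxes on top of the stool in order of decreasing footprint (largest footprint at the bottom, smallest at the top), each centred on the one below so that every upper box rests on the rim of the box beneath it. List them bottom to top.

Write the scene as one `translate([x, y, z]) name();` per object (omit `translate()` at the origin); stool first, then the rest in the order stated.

stool();
translate([42, 55, 395]) open_box();
translate([53, 59, 582]) open_box_2();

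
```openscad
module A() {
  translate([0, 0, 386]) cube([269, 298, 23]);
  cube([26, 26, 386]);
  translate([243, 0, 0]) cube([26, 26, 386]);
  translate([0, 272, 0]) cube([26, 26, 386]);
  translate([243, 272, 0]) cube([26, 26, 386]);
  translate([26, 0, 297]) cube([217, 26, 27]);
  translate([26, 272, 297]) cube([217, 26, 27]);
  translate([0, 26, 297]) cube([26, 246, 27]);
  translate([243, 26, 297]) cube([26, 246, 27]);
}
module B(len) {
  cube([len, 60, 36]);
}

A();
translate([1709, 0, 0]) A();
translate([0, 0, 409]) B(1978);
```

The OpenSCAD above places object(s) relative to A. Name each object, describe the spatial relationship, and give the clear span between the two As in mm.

A is a stool. B is a beam. A beam spans the tops of two stools. The clear span between the two stools is 1440 mm.

Second stool starts at x = 1709; first ends at x = 269; clear span = 1709 − 269 = 1440 mm.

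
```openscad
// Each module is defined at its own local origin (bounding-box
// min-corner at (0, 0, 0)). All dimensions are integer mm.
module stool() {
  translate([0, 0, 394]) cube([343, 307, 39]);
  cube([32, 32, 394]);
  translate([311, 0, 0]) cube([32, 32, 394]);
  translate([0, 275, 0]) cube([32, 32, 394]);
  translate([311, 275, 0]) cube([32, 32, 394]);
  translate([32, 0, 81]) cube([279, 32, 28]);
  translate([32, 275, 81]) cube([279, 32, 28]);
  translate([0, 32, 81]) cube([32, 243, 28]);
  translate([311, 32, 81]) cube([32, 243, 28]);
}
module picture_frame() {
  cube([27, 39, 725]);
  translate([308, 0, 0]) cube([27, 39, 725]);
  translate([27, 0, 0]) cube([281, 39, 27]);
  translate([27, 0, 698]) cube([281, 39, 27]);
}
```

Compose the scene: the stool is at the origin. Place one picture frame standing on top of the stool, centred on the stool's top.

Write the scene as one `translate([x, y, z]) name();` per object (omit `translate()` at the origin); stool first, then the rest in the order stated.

stool();
translate([4, 134, 433]) picture_frame();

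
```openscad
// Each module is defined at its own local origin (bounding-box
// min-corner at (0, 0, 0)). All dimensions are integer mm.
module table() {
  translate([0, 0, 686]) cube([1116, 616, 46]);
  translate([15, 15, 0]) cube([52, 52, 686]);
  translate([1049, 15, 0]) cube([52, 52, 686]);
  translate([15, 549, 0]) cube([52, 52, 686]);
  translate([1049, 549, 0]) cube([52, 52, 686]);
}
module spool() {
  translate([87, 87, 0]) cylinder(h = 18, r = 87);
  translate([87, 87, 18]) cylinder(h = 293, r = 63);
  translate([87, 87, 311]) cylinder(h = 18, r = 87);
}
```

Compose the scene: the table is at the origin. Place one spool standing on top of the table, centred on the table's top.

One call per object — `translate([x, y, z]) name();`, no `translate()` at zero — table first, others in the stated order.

table();
translate([471, 221, 732]) spool();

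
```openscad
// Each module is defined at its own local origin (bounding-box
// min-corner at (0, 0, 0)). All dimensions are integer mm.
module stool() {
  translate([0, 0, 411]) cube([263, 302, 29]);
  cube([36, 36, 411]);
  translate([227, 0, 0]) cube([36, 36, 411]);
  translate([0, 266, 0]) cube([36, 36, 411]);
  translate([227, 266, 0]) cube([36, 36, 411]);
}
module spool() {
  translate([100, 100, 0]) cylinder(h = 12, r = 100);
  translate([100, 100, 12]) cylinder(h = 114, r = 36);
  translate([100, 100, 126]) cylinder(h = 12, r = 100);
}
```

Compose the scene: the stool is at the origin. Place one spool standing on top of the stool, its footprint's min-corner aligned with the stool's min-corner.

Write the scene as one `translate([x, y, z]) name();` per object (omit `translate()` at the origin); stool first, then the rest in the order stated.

stool();
translate([0, 0, 440]) spool();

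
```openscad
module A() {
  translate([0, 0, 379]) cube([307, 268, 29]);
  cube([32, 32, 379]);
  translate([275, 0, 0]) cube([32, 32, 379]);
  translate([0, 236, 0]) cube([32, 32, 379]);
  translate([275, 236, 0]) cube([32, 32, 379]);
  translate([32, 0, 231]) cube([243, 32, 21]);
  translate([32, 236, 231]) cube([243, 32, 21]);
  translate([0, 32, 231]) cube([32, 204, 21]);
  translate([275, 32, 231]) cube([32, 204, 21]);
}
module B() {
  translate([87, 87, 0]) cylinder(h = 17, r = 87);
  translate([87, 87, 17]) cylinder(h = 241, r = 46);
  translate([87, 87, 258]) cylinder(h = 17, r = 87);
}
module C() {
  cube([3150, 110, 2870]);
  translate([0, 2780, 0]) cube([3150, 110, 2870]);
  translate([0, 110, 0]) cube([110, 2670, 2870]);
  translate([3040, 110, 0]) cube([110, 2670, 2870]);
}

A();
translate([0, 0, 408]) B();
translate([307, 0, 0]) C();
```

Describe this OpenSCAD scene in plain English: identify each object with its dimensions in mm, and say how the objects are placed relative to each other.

A is a four-legged stool. The seat is a 307×268×29 mm slab whose top surface is at z = 408 mm; four square legs, each 32×32 mm in cross-section, run from the floor (z = 0) to the underside of the seat, each flush with a corner of the seat. Four stretchers, 32 mm wide and 21 mm tall, connect adjacent legs with their undersides at z = 231 mm, each running between the inner faces of the legs it joins and aligned with the legs' outer faces on the other axis.

B is a spool: two coaxial disc flanges of radius 87 mm and thickness 17 mm, joined by a core cylinder of radius 46 mm and height 241 mm. The lower flange rests on z = 0 and the three cylinders share a vertical axis.

C is a box-shaped house frame (walls only): outside footprint 3150×2890 mm, wall height 2870 mm, wall thickness 110 mm. The two y-facing walls run the full x-width; the two x-facing walls fit between the inner faces of the y-facing walls.

The spool is on top of the stool. The house frame is against the stool's +x side, with their −y faces flush.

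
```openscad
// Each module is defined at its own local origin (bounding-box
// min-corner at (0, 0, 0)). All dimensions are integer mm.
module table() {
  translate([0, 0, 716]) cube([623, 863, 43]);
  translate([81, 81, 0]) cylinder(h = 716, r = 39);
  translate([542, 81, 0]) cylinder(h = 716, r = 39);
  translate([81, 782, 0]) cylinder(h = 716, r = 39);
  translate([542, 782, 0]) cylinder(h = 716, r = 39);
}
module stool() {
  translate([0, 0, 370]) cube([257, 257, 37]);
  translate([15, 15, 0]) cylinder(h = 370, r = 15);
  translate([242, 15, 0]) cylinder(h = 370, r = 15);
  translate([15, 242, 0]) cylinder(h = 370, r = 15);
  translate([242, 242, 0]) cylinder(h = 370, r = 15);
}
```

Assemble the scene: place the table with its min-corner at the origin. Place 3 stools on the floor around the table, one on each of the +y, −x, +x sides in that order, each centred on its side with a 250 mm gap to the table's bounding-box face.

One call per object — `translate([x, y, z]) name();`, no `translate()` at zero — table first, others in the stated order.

table();
translate([183, 1113, 0]) stool();
translate([-507, 303, 0]) stool();
translate([873, 303, 0]) stool();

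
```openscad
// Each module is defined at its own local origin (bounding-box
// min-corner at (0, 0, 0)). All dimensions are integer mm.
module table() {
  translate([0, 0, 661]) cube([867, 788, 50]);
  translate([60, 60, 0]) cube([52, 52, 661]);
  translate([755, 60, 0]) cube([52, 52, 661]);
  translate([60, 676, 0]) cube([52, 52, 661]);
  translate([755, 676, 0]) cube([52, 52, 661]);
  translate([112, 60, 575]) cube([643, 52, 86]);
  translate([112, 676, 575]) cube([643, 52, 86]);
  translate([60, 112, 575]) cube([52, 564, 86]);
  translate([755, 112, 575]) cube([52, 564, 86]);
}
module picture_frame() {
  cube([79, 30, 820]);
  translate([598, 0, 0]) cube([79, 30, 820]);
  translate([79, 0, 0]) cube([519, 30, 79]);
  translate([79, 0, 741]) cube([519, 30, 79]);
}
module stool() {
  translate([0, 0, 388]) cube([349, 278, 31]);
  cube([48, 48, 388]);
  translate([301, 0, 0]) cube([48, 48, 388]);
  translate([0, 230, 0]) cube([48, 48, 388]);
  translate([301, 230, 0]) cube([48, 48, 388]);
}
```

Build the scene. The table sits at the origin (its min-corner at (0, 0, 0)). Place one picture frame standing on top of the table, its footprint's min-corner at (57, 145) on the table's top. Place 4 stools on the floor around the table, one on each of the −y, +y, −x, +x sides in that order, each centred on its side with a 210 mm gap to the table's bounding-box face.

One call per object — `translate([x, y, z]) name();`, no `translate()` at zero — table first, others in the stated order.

table();
translate([57, 145, 711]) picture_frame();
translate([259, -488, 0]) stool();
translate([259, 998, 0]) stool();
translate([-559, 255, 0]) stool();
translate([1077, 255, 0]) stool();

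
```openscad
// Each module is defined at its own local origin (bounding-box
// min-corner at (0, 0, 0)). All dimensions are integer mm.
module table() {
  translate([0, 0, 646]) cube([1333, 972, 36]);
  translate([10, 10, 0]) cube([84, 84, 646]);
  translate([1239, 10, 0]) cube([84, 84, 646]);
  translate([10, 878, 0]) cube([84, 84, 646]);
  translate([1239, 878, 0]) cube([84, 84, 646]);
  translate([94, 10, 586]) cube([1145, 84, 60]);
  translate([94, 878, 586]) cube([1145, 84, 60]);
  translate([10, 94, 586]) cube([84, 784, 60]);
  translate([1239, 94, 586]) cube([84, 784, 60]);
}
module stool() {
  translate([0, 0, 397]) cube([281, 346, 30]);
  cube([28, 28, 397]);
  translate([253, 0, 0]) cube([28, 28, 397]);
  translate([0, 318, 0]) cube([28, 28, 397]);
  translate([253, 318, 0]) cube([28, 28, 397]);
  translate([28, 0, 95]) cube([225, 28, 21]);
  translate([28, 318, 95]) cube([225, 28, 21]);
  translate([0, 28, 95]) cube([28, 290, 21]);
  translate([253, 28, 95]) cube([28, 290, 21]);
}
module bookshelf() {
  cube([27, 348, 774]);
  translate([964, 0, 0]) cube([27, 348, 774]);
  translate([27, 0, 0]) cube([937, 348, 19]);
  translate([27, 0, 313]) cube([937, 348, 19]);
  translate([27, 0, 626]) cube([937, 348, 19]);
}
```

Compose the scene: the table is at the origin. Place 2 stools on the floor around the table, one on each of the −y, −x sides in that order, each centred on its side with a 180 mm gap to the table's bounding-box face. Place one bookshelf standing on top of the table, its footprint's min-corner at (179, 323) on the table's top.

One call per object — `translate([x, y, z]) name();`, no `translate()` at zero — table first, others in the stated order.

table();
translate([526, -526, 0]) stool();
translate([-461, 313, 0]) stool();
translate([179, 323, 682]) bookshelf();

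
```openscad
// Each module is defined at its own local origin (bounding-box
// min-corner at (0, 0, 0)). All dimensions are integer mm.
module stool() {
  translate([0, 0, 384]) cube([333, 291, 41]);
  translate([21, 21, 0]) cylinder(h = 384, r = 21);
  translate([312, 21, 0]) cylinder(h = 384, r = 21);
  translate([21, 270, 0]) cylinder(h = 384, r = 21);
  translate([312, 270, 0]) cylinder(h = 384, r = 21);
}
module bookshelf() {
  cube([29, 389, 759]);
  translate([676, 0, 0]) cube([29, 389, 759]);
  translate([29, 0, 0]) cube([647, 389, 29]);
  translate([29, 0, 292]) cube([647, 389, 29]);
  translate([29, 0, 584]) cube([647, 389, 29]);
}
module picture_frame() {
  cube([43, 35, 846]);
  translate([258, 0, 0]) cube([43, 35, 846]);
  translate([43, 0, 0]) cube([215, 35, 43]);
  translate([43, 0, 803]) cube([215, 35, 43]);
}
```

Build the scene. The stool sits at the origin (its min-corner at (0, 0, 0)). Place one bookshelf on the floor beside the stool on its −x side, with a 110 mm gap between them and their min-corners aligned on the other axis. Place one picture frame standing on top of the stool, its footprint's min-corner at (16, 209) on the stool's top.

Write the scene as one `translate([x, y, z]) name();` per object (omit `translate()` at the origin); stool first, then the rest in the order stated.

stool();
translate([-815, 0, 0]) bookshelf();
translate([16, 209, 425]) picture_frame();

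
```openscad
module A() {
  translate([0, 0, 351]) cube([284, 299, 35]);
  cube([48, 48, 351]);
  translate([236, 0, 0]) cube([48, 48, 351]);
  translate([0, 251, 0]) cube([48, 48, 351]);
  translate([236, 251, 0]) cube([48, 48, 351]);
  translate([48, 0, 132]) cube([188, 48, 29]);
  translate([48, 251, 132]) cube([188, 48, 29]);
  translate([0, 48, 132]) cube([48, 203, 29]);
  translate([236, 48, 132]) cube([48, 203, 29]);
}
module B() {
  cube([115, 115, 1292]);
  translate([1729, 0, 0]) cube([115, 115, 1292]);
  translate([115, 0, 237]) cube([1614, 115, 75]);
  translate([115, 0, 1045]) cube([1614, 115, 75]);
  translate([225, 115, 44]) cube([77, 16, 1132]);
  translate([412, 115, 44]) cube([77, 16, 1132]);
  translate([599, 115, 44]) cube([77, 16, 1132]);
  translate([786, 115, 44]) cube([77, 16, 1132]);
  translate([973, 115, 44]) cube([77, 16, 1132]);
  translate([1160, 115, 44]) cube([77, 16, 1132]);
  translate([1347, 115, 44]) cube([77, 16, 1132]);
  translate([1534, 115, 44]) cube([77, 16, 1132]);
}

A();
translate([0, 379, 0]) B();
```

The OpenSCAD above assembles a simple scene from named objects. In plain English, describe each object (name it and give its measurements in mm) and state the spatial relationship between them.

A is a four-legged stool. The seat is a 284×299×35 mm slab whose top surface is at z = 386 mm; four square legs, each 48×48 mm in cross-section, run from the floor (z = 0) to the underside of the seat, each flush with a corner of the seat. Four stretchers, 48 mm wide and 29 mm tall, connect adjacent legs with their undersides at z = 132 mm, each running between the inner faces of the legs it joins and aligned with the legs' outer faces on the other axis.

B is a fence section. Two 115×115 mm posts, 1292 mm tall, stand on the floor with a clear span of 1614 mm between their inner faces. Two horizontal rails of 115×75 mm section span the gap between the posts with their undersides at z = 237 mm and z = 1045 mm, flush with the posts' −y face. 8 pickets, each 77 mm wide, 16 mm thick and 1132 mm tall, are fixed to the +y face of the rails with their bottoms at z = 44 mm, evenly spaced across the span with equal gaps (rounded down to the nearest mm) at the −x end and between each pair — any rounding remainder accumulates at the +x end.

The fence section is on the floor beside the stool on its +y side.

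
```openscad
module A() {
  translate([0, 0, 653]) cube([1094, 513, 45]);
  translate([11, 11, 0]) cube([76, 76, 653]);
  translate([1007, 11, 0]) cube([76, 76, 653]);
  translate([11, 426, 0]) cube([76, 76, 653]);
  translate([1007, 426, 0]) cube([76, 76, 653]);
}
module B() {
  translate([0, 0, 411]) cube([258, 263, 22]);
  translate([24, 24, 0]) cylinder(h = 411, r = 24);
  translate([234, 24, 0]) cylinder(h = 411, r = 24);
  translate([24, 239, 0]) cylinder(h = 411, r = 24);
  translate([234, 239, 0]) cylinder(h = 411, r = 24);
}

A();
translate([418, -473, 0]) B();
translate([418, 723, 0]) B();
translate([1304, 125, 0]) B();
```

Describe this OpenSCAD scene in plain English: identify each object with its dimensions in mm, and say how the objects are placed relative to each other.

A is a table with a 1094×513 mm rectangular top, 45 mm thick, top surface at z = 698 mm, supported by four 76×76 mm square legs, each inset 11 mm from the nearest pair of top edges, running from the floor.

B is a four-legged stool. The seat is a 258×263×22 mm slab whose top surface is at z = 433 mm; four round legs, each 48 mm in diameter, run from the floor (z = 0) to the underside of the seat, each leg's axis is inset half a diameter from the nearest pair of seat edges (so the leg's bounding box is flush with the corner).

Three stools sit around the table at the −y, +y, +x sides.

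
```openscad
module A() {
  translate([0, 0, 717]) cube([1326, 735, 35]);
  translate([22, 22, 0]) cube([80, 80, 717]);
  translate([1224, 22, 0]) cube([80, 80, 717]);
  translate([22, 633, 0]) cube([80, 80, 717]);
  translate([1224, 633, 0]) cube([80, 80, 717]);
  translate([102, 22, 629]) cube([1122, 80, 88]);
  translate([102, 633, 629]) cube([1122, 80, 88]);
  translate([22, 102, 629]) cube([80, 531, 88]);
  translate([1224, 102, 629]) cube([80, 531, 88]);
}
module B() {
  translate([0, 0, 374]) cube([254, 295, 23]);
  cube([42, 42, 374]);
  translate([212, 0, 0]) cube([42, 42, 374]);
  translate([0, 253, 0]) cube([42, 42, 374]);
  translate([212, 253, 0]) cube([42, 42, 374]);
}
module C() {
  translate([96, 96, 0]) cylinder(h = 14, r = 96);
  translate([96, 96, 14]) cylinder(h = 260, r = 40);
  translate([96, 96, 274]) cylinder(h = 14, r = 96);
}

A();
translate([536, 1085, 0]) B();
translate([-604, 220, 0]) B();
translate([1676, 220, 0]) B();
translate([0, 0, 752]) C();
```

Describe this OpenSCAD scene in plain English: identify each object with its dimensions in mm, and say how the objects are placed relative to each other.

A is a table with a 1326×735 mm rectangular top, 35 mm thick, top surface at z = 752 mm, supported by four 80×80 mm square legs, each inset 22 mm from the nearest pair of top edges, running from the floor. Four apron rails, 80 mm thick and 88 mm tall, run between adjacent legs with their top edges flush with the underside of the top and their outer faces flush with the legs' outer faces.

B is a four-legged stool. The seat is 254×295 mm, 23 mm thick, top at z = 397 mm. It stands on four square legs, each 42×42 mm in cross-section, from z = 0 to the seat underside, each flush with a corner of the seat.

C is a spool: two coaxial disc flanges of radius 96 mm and thickness 14 mm, joined by a core cylinder of radius 40 mm and height 260 mm. The lower flange rests on z = 0 and the three cylinders share a vertical axis.

Three stools sit around the table at the +y, −x, +x sides. The spool is on top of the table.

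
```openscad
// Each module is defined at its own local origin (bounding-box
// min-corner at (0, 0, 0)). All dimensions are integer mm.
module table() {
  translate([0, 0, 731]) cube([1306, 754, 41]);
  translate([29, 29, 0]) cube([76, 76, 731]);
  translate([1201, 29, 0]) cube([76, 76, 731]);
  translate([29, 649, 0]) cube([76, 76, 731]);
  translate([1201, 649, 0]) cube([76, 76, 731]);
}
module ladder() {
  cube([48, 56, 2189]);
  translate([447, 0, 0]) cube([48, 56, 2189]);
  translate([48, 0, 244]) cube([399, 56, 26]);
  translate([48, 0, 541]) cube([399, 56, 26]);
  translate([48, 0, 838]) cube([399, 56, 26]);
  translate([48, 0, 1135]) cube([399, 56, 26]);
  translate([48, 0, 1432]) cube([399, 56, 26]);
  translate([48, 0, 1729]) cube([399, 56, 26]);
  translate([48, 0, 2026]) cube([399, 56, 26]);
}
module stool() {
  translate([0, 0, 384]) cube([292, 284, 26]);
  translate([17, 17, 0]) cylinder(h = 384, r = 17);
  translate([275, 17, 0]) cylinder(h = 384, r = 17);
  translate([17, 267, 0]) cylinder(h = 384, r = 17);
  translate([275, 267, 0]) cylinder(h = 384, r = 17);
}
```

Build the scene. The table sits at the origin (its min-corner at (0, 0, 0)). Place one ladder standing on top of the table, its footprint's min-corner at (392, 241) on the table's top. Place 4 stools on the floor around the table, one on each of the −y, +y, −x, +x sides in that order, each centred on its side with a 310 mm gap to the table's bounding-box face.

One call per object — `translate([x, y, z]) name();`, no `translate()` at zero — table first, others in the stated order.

table();
translate([392, 241, 772]) ladder();
translate([507, -594, 0]) stool();
translate([507, 1064, 0]) stool();
translate([-602, 235, 0]) stool();
translate([1616, 235, 0]) stool();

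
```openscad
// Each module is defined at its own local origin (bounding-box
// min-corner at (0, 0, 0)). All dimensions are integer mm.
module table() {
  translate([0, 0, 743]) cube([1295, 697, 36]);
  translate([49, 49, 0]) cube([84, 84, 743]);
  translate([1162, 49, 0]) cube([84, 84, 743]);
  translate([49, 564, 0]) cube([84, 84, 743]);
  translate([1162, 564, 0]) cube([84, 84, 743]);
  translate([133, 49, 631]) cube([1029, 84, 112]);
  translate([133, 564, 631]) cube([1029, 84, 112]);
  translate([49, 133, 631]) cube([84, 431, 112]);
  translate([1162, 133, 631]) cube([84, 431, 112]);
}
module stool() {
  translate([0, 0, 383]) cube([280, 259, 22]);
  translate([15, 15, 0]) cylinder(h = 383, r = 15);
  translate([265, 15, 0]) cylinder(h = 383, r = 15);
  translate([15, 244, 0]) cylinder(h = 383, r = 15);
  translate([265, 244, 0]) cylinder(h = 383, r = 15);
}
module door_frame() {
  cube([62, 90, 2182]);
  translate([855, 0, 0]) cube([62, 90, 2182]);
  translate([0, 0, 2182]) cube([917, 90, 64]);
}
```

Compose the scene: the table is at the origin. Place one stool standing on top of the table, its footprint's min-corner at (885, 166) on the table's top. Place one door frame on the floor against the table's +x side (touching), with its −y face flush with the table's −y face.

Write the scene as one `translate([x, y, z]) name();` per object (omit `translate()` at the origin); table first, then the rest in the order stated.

table();
translate([885, 166, 779]) stool();
translate([1295, 0, 0]) door_frame();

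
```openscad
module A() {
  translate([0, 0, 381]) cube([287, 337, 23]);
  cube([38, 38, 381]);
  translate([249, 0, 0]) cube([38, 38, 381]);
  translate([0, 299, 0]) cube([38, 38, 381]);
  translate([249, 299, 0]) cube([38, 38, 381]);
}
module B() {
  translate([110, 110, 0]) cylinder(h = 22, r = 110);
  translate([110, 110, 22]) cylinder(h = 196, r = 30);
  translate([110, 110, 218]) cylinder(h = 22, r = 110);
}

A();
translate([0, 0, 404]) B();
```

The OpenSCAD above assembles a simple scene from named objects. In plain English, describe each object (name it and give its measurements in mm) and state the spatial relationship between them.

A is a four-legged stool. The seat is 287×337 mm, 23 mm thick, top at z = 404 mm. It stands on four square legs, each 38×38 mm in cross-section, from z = 0 to the seat underside, each flush with a corner of the seat.

B is a spool: two coaxial disc flanges of radius 110 mm and thickness 22 mm, joined by a core cylinder of radius 30 mm and height 196 mm. The lower flange rests on z = 0 and the three cylinders share a vertical axis.

The spool is on top of the stool.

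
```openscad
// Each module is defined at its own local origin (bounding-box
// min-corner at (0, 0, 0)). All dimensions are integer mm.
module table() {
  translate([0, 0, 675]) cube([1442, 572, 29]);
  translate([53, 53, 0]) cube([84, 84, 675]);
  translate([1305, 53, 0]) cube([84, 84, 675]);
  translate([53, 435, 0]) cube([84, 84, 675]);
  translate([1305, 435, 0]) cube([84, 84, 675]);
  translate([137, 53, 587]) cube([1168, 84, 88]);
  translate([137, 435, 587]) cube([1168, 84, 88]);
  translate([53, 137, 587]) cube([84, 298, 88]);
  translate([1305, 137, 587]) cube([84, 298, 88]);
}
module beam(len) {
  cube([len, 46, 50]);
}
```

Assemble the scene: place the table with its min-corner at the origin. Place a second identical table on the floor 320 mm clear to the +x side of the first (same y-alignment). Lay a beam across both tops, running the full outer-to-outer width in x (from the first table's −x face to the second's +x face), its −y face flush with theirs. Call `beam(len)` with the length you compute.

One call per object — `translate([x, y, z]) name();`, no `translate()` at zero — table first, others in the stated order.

table();
translate([1762, 0, 0]) table();
translate([0, 0, 704]) beam(3204);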